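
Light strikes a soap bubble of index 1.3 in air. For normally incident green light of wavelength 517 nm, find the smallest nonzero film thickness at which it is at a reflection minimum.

199 nm

Top surface (1.0 → 1.3): reflection off a higher-index medium gives a half-wave phase shift.
At the lower boundary (n = 1.3 to n = 1.0) the reflected ray undergoes no phase shift.
Net: one phase inversion between the two reflected rays.
With one net inversion, destructive interference in reflection requires 2 n t = m λ.
Minimum nonzero at m = 1: t = λ / (2 n) = 517 / (2 × 1.3) = 199 nm.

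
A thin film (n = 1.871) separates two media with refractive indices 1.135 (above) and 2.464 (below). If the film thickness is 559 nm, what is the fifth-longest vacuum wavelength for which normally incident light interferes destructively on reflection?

465 nm

At the upper boundary (n = 1.135 to n = 1.871) the reflected ray undergoes a half-wave phase shift.
Bottom surface (1.871 → 2.464): reflection off a higher-index medium gives a half-wave phase shift.
Zero or two π shifts → no net half-wave offset.
For minimum reflection here: 2 n t = (m + ½) λ.
λ = 2 n t / (m + ½). The fifth-longest wavelength is m = 4: λ = 2 × 1.871 × 559 / 4.50 = 465 nm.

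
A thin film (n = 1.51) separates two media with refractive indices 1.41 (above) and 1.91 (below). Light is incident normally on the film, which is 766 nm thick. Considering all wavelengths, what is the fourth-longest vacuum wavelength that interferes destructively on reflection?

661 nm

Ray reflecting at the top interface goes from n = 1.41 toward n = 1.51: a half-wave phase shift.
Ray reflecting at the bottom interface goes from n = 1.51 toward n = 1.91: a half-wave phase shift.
Net: no relative phase inversion (both shifts match).
So the condition for destructive reflection is 2 n t = (m + ½) λ.
λ = 2 n t / (m + ½). The fourth-longest wavelength is m = 3: λ = 2 × 1.51 × 766 / 3.50 = 661 nm.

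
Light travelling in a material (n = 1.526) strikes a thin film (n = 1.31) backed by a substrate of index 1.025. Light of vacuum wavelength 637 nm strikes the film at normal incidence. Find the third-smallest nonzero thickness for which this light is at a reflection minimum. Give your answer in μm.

0.608 μm

At the upper boundary (n = 1.526 to n = 1.31) the reflected ray undergoes no phase shift.
Bottom surface (1.31 → 1.025): reflection off a lower-index medium gives no phase shift.
Zero or two π shifts → no net half-wave offset.
For weak reflection here: 2 n t = (m + ½) λ.
The third-smallest nonzero thickness corresponds to m = 2: t = (m + ½) λ / (2 n) = 2.50 × 637 / (2 × 1.31) = 608 nm.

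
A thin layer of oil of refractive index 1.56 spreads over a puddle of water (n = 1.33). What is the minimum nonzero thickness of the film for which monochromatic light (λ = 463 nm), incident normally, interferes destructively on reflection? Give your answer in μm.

At the upper boundary (n = 1.0 to n = 1.56) the reflected ray undergoes a half-wave phase shift.
Ray reflecting at the bottom interface goes from n = 1.56 toward n = 1.33: no phase shift.
The two reflections differ by half a wavelength.
With one net inversion, destructive interference in reflection requires 2 n t = m λ.
Minimum nonzero at m = 1: t = λ / (2 n) = 463 / (2 × 1.56) = 148 nm.

0.148 μm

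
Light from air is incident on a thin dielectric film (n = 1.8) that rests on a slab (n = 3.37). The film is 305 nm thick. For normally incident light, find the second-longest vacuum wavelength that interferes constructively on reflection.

Ray reflecting at the top interface goes from n = 1.0 toward n = 1.8: a half-wave phase shift.
Ray reflecting at the bottom interface goes from n = 1.8 toward n = 3.37: a half-wave phase shift.
The two reflections carry the same phase change, so no net offset.
With no net inversion, constructive interference in reflection requires 2 n t = m λ.
λ = 2 n t / m. The second-longest wavelength is m = 2: λ = 2 × 1.8 × 305 / 2.00 = 549 nm.

549 nm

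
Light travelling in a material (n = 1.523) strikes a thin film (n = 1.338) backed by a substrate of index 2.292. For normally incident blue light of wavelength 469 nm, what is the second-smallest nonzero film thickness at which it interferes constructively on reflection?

Top surface (1.523 → 1.338): reflection off a lower-index medium gives no phase shift.
Ray reflecting at the bottom interface goes from n = 1.338 toward n = 2.292: a half-wave phase shift.
Exactly one π shift → a net half-wave offset.
So the condition for constructive reflection is 2 n t = (m + ½) λ.
The second-smallest nonzero thickness corresponds to m = 1: t = (m + ½) λ / (2 n) = 1.50 × 469 / (2 × 1.338) = 263 nm.

263 nm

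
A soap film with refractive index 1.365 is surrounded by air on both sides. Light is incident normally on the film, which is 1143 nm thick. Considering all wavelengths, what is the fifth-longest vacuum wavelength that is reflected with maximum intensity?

693 nm

Top surface (1.0 → 1.365): reflection off a higher-index medium gives a half-wave phase shift.
Ray reflecting at the bottom interface goes from n = 1.365 toward n = 1.0: no phase shift.
Net: one phase inversion between the two reflected rays.
With one net inversion, constructive interference in reflection requires 2 n t = (m + ½) λ.
λ = 2 n t / (m + ½). The fifth-longest wavelength is m = 4: λ = 2 × 1.365 × 1143 / 4.50 = 693 nm.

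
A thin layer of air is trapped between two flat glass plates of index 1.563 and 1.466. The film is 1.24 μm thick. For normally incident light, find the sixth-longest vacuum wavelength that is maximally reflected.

At the upper boundary (n = 1.563 to n = 1.0) the reflected ray undergoes no phase shift.
Bottom surface (1.0 → 1.466): reflection off a higher-index medium gives a half-wave phase shift.
The two reflections differ by half a wavelength.
With one net inversion, constructive interference in reflection requires 2 n t = (m + ½) λ.
λ = 2 n t / (m + ½). The sixth-longest wavelength is m = 5: λ = 2 × 1.0 × 1240 / 5.50 = 451 nm.

451 nm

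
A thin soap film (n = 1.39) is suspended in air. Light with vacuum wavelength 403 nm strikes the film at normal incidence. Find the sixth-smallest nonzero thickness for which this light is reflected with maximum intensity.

At the upper boundary (n = 1.0 to n = 1.39) the reflected ray undergoes a half-wave phase shift.
Ray reflecting at the bottom interface goes from n = 1.39 toward n = 1.0: no phase shift.
Net: one phase inversion between the two reflected rays.
So the condition for constructive reflection is 2 n t = (m + ½) λ.
The sixth-smallest nonzero thickness corresponds to m = 5: t = (m + ½) λ / (2 n) = 5.50 × 403 / (2 × 1.39) = 797 nm.

797 nm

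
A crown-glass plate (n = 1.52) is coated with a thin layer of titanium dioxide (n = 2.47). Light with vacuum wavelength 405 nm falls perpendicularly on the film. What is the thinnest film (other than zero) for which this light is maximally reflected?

Ray reflecting at the top interface goes from n = 1.0 toward n = 2.47: a half-wave phase shift.
At the lower boundary (n = 2.47 to n = 1.52) the reflected ray undergoes no phase shift.
The two reflections differ by half a wavelength.
So the condition for constructive reflection is 2 n t = (m + ½) λ.
Minimum at m = 0: t = λ / (4 n) = 405 / (4 × 2.47) = 41.0 nm.

41.0 nm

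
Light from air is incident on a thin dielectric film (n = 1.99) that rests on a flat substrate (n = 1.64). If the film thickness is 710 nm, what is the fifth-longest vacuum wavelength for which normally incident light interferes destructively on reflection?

565 nm

Top surface (1.0 → 1.99): reflection off a higher-index medium gives a half-wave phase shift.
Bottom surface (1.99 → 1.64): reflection off a lower-index medium gives no phase shift.
Exactly one π shift → a net half-wave offset.
So the condition for destructive reflection is 2 n t = m λ.
λ = 2 n t / m. The fifth-longest wavelength is m = 5: λ = 2 × 1.99 × 710 / 5.00 = 565 nm.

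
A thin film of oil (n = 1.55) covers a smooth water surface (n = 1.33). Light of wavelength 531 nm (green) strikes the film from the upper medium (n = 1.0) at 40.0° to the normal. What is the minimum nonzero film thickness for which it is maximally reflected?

Top surface (1.0 → 1.55): reflection off a higher-index medium gives a half-wave phase shift.
At the lower boundary (n = 1.55 to n = 1.33) the reflected ray undergoes no phase shift.
Net: one phase inversion between the two reflected rays.
For strong reflection here: 2 n t cos θ_r = (m + ½) λ.
Snell's law: 1.0 sin 40.0° = 1.55 sin θ_r → sin θ_r = 0.415, cos θ_r = 0.910.
Minimum at m = 0: t = λ / (4 n cos θ_r) = 531 / (4 × 1.55 × 0.910) = 94.1 nm.

94.1 nm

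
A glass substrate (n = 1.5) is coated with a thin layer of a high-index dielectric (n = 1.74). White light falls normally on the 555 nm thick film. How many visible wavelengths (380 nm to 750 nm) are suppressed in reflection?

3

Top surface (1.0 → 1.74): reflection off a higher-index medium gives a half-wave phase shift.
Bottom surface (1.74 → 1.5): reflection off a lower-index medium gives no phase shift.
The two reflections differ by half a wavelength.
For minimum reflection here: 2 n t = m λ.
λ = 2 n t / m = 1931 / m nm.
m=2: 966 nm (IR); m=3: 644 nm (visible); m=4: 483 nm (visible); m=5: 386 nm (visible); m=6: 322 nm (UV).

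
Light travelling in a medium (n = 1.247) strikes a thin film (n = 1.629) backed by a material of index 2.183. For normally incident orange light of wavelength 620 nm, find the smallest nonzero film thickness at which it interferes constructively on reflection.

Top surface (1.247 → 1.629): reflection off a higher-index medium gives a half-wave phase shift.
Ray reflecting at the bottom interface goes from n = 1.629 toward n = 2.183: a half-wave phase shift.
The two reflections carry the same phase change, so no net offset.
For bright reflection here: 2 n t = m λ.
Minimum nonzero at m = 1: t = λ / (2 n) = 620 / (2 × 1.629) = 190 nm.

190 nm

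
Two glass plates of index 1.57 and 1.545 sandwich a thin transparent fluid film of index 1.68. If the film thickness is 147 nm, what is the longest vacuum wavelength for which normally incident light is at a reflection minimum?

494 nm

Ray reflecting at the top interface goes from n = 1.57 toward n = 1.68: a half-wave phase shift.
At the lower boundary (n = 1.68 to n = 1.545) the reflected ray undergoes no phase shift.
Exactly one π shift → a net half-wave offset.
So the condition for destructive reflection is 2 n t = m λ.
λ = 2 n t / m. The longest wavelength is m = 1: λ = 2 × 1.68 × 147 / 1.00 = 494 nm.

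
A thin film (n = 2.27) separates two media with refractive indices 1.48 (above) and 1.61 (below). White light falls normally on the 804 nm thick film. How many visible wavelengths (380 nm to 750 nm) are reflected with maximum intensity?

5

Top surface (1.48 → 2.27): reflection off a higher-index medium gives a half-wave phase shift.
Ray reflecting at the bottom interface goes from n = 2.27 toward n = 1.61: no phase shift.
Net: one phase inversion between the two reflected rays.
For strong reflection here: 2 n t = (m + ½) λ.
λ = 2 n t / (m + ½) = 3650 / (m + ½) nm.
m=4: 811 nm (IR); m=5: 664 nm (visible); m=6: 562 nm (visible); m=7: 487 nm (visible); m=8: 429 nm (visible); m=9: 384 nm (visible); m=10: 348 nm (UV).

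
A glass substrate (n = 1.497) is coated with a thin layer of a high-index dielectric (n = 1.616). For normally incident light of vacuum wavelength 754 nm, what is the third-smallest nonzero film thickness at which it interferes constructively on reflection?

Ray reflecting at the top interface goes from n = 1.0 toward n = 1.616: a half-wave phase shift.
Bottom surface (1.616 → 1.497): reflection off a lower-index medium gives no phase shift.
Net: one phase inversion between the two reflected rays.
So the condition for constructive reflection is 2 n t = (m + ½) λ.
The third-smallest nonzero thickness corresponds to m = 2: t = (m + ½) λ / (2 n) = 2.50 × 754 / (2 × 1.616) = 583 nm.

583 nm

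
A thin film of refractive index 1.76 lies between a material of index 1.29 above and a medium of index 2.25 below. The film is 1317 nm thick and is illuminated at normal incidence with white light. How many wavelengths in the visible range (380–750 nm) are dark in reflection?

Ray reflecting at the top interface goes from n = 1.29 toward n = 1.76: a half-wave phase shift.
Ray reflecting at the bottom interface goes from n = 1.76 toward n = 2.25: a half-wave phase shift.
Net: no relative phase inversion (both shifts match).
So the condition for destructive reflection is 2 n t = (m + ½) λ.
λ = 2 n t / (m + ½) = 4636 / (m + ½) nm.
m=5: 843 nm (IR); m=6: 713 nm (visible); m=7: 618 nm (visible); m=8: 545 nm (visible); m=9: 488 nm (visible); m=10: 442 nm (visible); m=11: 403 nm (visible); m=12: 371 nm (UV).

6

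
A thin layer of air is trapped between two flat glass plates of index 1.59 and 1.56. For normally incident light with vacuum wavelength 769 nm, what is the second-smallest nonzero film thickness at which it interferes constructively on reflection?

577 nm

Top surface (1.59 → 1.0): reflection off a lower-index medium gives no phase shift.
At the lower boundary (n = 1.0 to n = 1.56) the reflected ray undergoes a half-wave phase shift.
Exactly one π shift → a net half-wave offset.
For bright reflection here: 2 n t = (m + ½) λ.
The second-smallest nonzero thickness corresponds to m = 1: t = (m + ½) λ / (2 n) = 1.50 × 769 / (2 × 1.0) = 577 nm.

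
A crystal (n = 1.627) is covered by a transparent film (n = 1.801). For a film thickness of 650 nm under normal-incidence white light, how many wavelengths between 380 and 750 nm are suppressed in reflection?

3

At the upper boundary (n = 1.0 to n = 1.801) the reflected ray undergoes a half-wave phase shift.
Bottom surface (1.801 → 1.627): reflection off a lower-index medium gives no phase shift.
The two reflections differ by half a wavelength.
So the condition for destructive reflection is 2 n t = m λ.
λ = 2 n t / m = 2341 / m nm.
m=3: 780 nm (IR); m=4: 585 nm (visible); m=5: 468 nm (visible); m=6: 390 nm (visible); m=7: 334 nm (UV).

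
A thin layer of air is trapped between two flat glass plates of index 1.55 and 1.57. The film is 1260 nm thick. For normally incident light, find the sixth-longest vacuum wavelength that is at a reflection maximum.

458 nm

Ray reflecting at the top interface goes from n = 1.55 toward n = 1.0: no phase shift.
Ray reflecting at the bottom interface goes from n = 1.0 toward n = 1.57: a half-wave phase shift.
The two reflections differ by half a wavelength.
So the condition for constructive reflection is 2 n t = (m + ½) λ.
λ = 2 n t / (m + ½). The sixth-longest wavelength is m = 5: λ = 2 × 1.0 × 1260 / 5.50 = 458 nm.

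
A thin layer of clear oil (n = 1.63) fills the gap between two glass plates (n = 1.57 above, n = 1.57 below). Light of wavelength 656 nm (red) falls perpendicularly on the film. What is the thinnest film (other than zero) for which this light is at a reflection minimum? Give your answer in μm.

0.201 μm

At the upper boundary (n = 1.57 to n = 1.63) the reflected ray undergoes a half-wave phase shift.
At the lower boundary (n = 1.63 to n = 1.57) the reflected ray undergoes no phase shift.
The two reflections differ by half a wavelength.
So the condition for destructive reflection is 2 n t = m λ.
Minimum nonzero at m = 1: t = λ / (2 n) = 656 / (2 × 1.63) = 201 nm.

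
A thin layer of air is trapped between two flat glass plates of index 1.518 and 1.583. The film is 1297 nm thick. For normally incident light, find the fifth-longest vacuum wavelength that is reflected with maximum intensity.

At the upper boundary (n = 1.518 to n = 1.0) the reflected ray undergoes no phase shift.
Ray reflecting at the bottom interface goes from n = 1.0 toward n = 1.583: a half-wave phase shift.
Exactly one π shift → a net half-wave offset.
With one net inversion, constructive interference in reflection requires 2 n t = (m + ½) λ.
λ = 2 n t / (m + ½). The fifth-longest wavelength is m = 4: λ = 2 × 1.0 × 1297 / 4.50 = 576 nm.

576 nm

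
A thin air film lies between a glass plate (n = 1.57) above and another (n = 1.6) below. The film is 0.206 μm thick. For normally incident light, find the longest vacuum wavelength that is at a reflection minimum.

Top surface (1.57 → 1.0): reflection off a lower-index medium gives no phase shift.
At the lower boundary (n = 1.0 to n = 1.6) the reflected ray undergoes a half-wave phase shift.
The two reflections differ by half a wavelength.
So the condition for destructive reflection is 2 n t = m λ.
λ = 2 n t / m. The longest wavelength is m = 1: λ = 2 × 1.0 × 206 / 1.00 = 412 nm.

412 nm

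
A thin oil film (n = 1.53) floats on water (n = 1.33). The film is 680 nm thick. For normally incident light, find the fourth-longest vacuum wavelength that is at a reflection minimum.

520 nm

At the upper boundary (n = 1.0 to n = 1.53) the reflected ray undergoes a half-wave phase shift.
Ray reflecting at the bottom interface goes from n = 1.53 toward n = 1.33: no phase shift.
The two reflections differ by half a wavelength.
So the condition for destructive reflection is 2 n t = m λ.
λ = 2 n t / m. The fourth-longest wavelength is m = 4: λ = 2 × 1.53 × 680 / 4.00 = 520 nm.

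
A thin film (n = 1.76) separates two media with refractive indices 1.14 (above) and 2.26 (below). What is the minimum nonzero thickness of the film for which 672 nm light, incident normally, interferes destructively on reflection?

Top surface (1.14 → 1.76): reflection off a higher-index medium gives a half-wave phase shift.
Ray reflecting at the bottom interface goes from n = 1.76 toward n = 2.26: a half-wave phase shift.
The two reflections carry the same phase change, so no net offset.
For minimum reflection here: 2 n t = (m + ½) λ.
Minimum at m = 0: t = λ / (4 n) = 672 / (4 × 1.76) = 95.5 nm.

95.5 nm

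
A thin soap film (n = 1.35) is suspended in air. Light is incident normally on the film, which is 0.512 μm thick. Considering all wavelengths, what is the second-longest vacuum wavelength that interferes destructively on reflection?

691 nm

Ray reflecting at the top interface goes from n = 1.0 toward n = 1.35: a half-wave phase shift.
Bottom surface (1.35 → 1.0): reflection off a lower-index medium gives no phase shift.
The two reflections differ by half a wavelength.
For dark reflection here: 2 n t = m λ.
λ = 2 n t / m. The second-longest wavelength is m = 2: λ = 2 × 1.35 × 512 / 2.00 = 691 nm.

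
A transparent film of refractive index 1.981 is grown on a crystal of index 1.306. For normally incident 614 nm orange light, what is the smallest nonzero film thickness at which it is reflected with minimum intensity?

155 nm

Top surface (1.0 → 1.981): reflection off a higher-index medium gives a half-wave phase shift.
Bottom surface (1.981 → 1.306): reflection off a lower-index medium gives no phase shift.
Net: one phase inversion between the two reflected rays.
For weak reflection here: 2 n t = m λ.
The smallest nonzero thickness corresponds to m = 1: t = m λ / (2 n) = 1.00 × 614 / (2 × 1.981) = 155 nm.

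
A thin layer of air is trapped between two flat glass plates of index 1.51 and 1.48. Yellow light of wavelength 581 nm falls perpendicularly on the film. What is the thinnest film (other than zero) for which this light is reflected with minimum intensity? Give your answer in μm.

0.291 μm

Ray reflecting at the top interface goes from n = 1.51 toward n = 1.0: no phase shift.
Ray reflecting at the bottom interface goes from n = 1.0 toward n = 1.48: a half-wave phase shift.
The two reflections differ by half a wavelength.
For weak reflection here: 2 n t = m λ.
Minimum nonzero at m = 1: t = λ / (2 n) = 581 / (2 × 1.0) = 291 nm.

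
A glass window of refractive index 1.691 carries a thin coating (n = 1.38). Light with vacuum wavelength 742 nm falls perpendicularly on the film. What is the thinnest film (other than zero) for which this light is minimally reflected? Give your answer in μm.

0.134 μm

At the upper boundary (n = 1.0 to n = 1.38) the reflected ray undergoes a half-wave phase shift.
At the lower boundary (n = 1.38 to n = 1.691) the reflected ray undergoes a half-wave phase shift.
Zero or two π shifts → no net half-wave offset.
With no net inversion, destructive interference in reflection requires 2 n t = (m + ½) λ.
Minimum at m = 0: t = λ / (4 n) = 742 / (4 × 1.38) = 134 nm.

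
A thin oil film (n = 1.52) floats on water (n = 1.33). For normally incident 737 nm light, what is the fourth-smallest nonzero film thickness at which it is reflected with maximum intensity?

Ray reflecting at the top interface goes from n = 1.0 toward n = 1.52: a half-wave phase shift.
Bottom surface (1.52 → 1.33): reflection off a lower-index medium gives no phase shift.
Exactly one π shift → a net half-wave offset.
With one net inversion, constructive interference in reflection requires 2 n t = (m + ½) λ.
The fourth-smallest nonzero thickness corresponds to m = 3: t = (m + ½) λ / (2 n) = 3.50 × 737 / (2 × 1.52) = 849 nm.

849 nm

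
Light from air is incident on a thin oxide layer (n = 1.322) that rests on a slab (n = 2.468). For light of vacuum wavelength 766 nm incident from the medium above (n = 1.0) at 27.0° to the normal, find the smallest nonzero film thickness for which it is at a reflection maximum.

308 nm

Ray reflecting at the top interface goes from n = 1.0 toward n = 1.322: a half-wave phase shift.
Ray reflecting at the bottom interface goes from n = 1.322 toward n = 2.468: a half-wave phase shift.
Net: no relative phase inversion (both shifts match).
For bright reflection here: 2 n t cos θ_r = m λ.
Snell's law: 1.0 sin 27.0° = 1.322 sin θ_r → sin θ_r = 0.343, cos θ_r = 0.939.
Minimum nonzero at m = 1: t = λ / (2 n cos θ_r) = 766 / (2 × 1.322 × 0.939) = 308 nm.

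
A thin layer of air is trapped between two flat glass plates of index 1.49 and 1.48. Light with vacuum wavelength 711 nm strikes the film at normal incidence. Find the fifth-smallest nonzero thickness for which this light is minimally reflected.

1778 nm

Top surface (1.49 → 1.0): reflection off a lower-index medium gives no phase shift.
Bottom surface (1.0 → 1.48): reflection off a higher-index medium gives a half-wave phase shift.
Net: one phase inversion between the two reflected rays.
With one net inversion, destructive interference in reflection requires 2 n t = m λ.
The fifth-smallest nonzero thickness corresponds to m = 5: t = m λ / (2 n) = 5.00 × 711 / (2 × 1.0) = 1778 nm.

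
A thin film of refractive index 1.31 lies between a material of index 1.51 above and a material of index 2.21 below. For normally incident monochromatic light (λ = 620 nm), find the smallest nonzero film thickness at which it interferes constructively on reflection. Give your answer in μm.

Ray reflecting at the top interface goes from n = 1.51 toward n = 1.31: no phase shift.
At the lower boundary (n = 1.31 to n = 2.21) the reflected ray undergoes a half-wave phase shift.
Exactly one π shift → a net half-wave offset.
So the condition for constructive reflection is 2 n t = (m + ½) λ.
Minimum at m = 0: t = λ / (4 n) = 620 / (4 × 1.31) = 118 nm.

0.118 μm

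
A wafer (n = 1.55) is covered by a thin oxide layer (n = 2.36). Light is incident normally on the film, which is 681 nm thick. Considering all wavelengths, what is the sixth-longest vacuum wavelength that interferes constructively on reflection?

Top surface (1.0 → 2.36): reflection off a higher-index medium gives a half-wave phase shift.
At the lower boundary (n = 2.36 to n = 1.55) the reflected ray undergoes no phase shift.
The two reflections differ by half a wavelength.
For bright reflection here: 2 n t = (m + ½) λ.
λ = 2 n t / (m + ½). The sixth-longest wavelength is m = 5: λ = 2 × 2.36 × 681 / 5.50 = 584 nm.

584 nm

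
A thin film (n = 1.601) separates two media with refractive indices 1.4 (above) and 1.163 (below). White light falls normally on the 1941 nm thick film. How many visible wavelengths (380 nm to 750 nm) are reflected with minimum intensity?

Ray reflecting at the top interface goes from n = 1.4 toward n = 1.601: a half-wave phase shift.
At the lower boundary (n = 1.601 to n = 1.163) the reflected ray undergoes no phase shift.
Exactly one π shift → a net half-wave offset.
With one net inversion, destructive interference in reflection requires 2 n t = m λ.
λ = 2 n t / m = 6215 / m nm.
m=8: 777 nm (IR); m=9: 691 nm (visible); m=10: 622 nm (visible); m=11: 565 nm (visible); m=12: 518 nm (visible); m=13: 478 nm (visible); m=14: 444 nm (visible); m=15: 414 nm (visible); m=16: 388 nm (visible); m=17: 366 nm (UV).

8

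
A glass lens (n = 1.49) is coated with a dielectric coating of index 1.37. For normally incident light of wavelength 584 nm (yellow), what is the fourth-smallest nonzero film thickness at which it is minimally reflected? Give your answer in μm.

0.746 μm

At the upper boundary (n = 1.0 to n = 1.37) the reflected ray undergoes a half-wave phase shift.
Ray reflecting at the bottom interface goes from n = 1.37 toward n = 1.49: a half-wave phase shift.
Zero or two π shifts → no net half-wave offset.
With no net inversion, destructive interference in reflection requires 2 n t = (m + ½) λ.
The fourth-smallest nonzero thickness corresponds to m = 3: t = (m + ½) λ / (2 n) = 3.50 × 584 / (2 × 1.37) = 746 nm.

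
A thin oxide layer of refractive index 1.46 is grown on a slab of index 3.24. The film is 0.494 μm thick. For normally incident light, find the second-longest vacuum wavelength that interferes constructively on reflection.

Top surface (1.0 → 1.46): reflection off a higher-index medium gives a half-wave phase shift.
Bottom surface (1.46 → 3.24): reflection off a higher-index medium gives a half-wave phase shift.
The two reflections carry the same phase change, so no net offset.
With no net inversion, constructive interference in reflection requires 2 n t = m λ.
λ = 2 n t / m. The second-longest wavelength is m = 2: λ = 2 × 1.46 × 494 / 2.00 = 721 nm.

721 nm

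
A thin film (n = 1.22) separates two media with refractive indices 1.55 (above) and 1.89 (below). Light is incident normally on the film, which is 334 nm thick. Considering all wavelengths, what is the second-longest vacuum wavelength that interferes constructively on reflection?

Top surface (1.55 → 1.22): reflection off a lower-index medium gives no phase shift.
Ray reflecting at the bottom interface goes from n = 1.22 toward n = 1.89: a half-wave phase shift.
Net: one phase inversion between the two reflected rays.
For bright reflection here: 2 n t = (m + ½) λ.
λ = 2 n t / (m + ½). The second-longest wavelength is m = 1: λ = 2 × 1.22 × 334 / 1.50 = 543 nm.

543 nm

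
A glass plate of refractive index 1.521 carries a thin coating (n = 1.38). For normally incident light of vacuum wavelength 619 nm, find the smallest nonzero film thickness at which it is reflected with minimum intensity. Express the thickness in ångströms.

Ray reflecting at the top interface goes from n = 1.0 toward n = 1.38: a half-wave phase shift.
Ray reflecting at the bottom interface goes from n = 1.38 toward n = 1.521: a half-wave phase shift.
Zero or two π shifts → no net half-wave offset.
For weak reflection here: 2 n t = (m + ½) λ.
Minimum at m = 0: t = λ / (4 n) = 619 / (4 × 1.38) = 112 nm.

1121 Å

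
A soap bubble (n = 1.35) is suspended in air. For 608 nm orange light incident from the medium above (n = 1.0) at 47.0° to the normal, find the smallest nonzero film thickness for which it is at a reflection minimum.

268 nm

Ray reflecting at the top interface goes from n = 1.0 toward n = 1.35: a half-wave phase shift.
At the lower boundary (n = 1.35 to n = 1.0) the reflected ray undergoes no phase shift.
The two reflections differ by half a wavelength.
With one net inversion, destructive interference in reflection requires 2 n t cos θ_r = m λ.
Snell's law: 1.0 sin 47.0° = 1.35 sin θ_r → sin θ_r = 0.542, cos θ_r = 0.841.
Minimum nonzero at m = 1: t = λ / (2 n cos θ_r) = 608 / (2 × 1.35 × 0.841) = 268 nm.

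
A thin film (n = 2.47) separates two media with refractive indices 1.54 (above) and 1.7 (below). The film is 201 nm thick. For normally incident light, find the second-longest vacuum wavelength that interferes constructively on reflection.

662 nm

At the upper boundary (n = 1.54 to n = 2.47) the reflected ray undergoes a half-wave phase shift.
Bottom surface (2.47 → 1.7): reflection off a lower-index medium gives no phase shift.
The two reflections differ by half a wavelength.
For bright reflection here: 2 n t = (m + ½) λ.
λ = 2 n t / (m + ½). The second-longest wavelength is m = 1: λ = 2 × 2.47 × 201 / 1.50 = 662 nm.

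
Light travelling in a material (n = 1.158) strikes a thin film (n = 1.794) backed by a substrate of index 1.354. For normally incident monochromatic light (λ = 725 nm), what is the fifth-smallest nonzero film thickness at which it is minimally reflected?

1010 nm

Ray reflecting at the top interface goes from n = 1.158 toward n = 1.794: a half-wave phase shift.
At the lower boundary (n = 1.794 to n = 1.354) the reflected ray undergoes no phase shift.
Net: one phase inversion between the two reflected rays.
For weak reflection here: 2 n t = m λ.
The fifth-smallest nonzero thickness corresponds to m = 5: t = m λ / (2 n) = 5.00 × 725 / (2 × 1.794) = 1010 nm.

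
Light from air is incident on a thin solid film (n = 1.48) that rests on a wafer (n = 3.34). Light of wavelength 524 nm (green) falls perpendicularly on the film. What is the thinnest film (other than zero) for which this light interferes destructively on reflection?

At the upper boundary (n = 1.0 to n = 1.48) the reflected ray undergoes a half-wave phase shift.
Ray reflecting at the bottom interface goes from n = 1.48 toward n = 3.34: a half-wave phase shift.
Net: no relative phase inversion (both shifts match).
For minimum reflection here: 2 n t = (m + ½) λ.
Minimum at m = 0: t = λ / (4 n) = 524 / (4 × 1.48) = 88.5 nm.

88.5 nm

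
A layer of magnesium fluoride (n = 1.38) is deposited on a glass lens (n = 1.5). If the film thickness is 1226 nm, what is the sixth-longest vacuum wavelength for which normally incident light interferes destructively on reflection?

615 nm

Ray reflecting at the top interface goes from n = 1.0 toward n = 1.38: a half-wave phase shift.
Bottom surface (1.38 → 1.5): reflection off a higher-index medium gives a half-wave phase shift.
The two reflections carry the same phase change, so no net offset.
So the condition for destructive reflection is 2 n t = (m + ½) λ.
λ = 2 n t / (m + ½). The sixth-longest wavelength is m = 5: λ = 2 × 1.38 × 1226 / 5.50 = 615 nm.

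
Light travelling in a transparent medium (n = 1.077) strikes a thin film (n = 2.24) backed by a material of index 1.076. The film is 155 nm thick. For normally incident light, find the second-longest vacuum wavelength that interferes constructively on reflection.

463 nm

At the upper boundary (n = 1.077 to n = 2.24) the reflected ray undergoes a half-wave phase shift.
At the lower boundary (n = 2.24 to n = 1.076) the reflected ray undergoes no phase shift.
The two reflections differ by half a wavelength.
So the condition for constructive reflection is 2 n t = (m + ½) λ.
λ = 2 n t / (m + ½). The second-longest wavelength is m = 1: λ = 2 × 2.24 × 155 / 1.50 = 463 nm.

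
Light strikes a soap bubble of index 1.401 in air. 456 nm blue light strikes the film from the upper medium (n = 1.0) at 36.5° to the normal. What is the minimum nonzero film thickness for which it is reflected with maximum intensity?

Top surface (1.0 → 1.401): reflection off a higher-index medium gives a half-wave phase shift.
Ray reflecting at the bottom interface goes from n = 1.401 toward n = 1.0: no phase shift.
The two reflections differ by half a wavelength.
With one net inversion, constructive interference in reflection requires 2 n t cos θ_r = (m + ½) λ.
Snell's law: 1.0 sin 36.5° = 1.401 sin θ_r → sin θ_r = 0.425, cos θ_r = 0.905.
Minimum at m = 0: t = λ / (4 n cos θ_r) = 456 / (4 × 1.401 × 0.905) = 89.9 nm.

89.9 nm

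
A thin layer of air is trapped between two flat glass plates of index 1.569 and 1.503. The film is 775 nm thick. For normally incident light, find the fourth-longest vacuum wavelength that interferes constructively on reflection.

443 nm

Top surface (1.569 → 1.0): reflection off a lower-index medium gives no phase shift.
Bottom surface (1.0 → 1.503): reflection off a higher-index medium gives a half-wave phase shift.
The two reflections differ by half a wavelength.
So the condition for constructive reflection is 2 n t = (m + ½) λ.
λ = 2 n t / (m + ½). The fourth-longest wavelength is m = 3: λ = 2 × 1.0 × 775 / 3.50 = 443 nm.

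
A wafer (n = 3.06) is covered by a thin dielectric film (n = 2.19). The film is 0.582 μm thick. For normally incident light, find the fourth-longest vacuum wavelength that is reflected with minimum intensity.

At the upper boundary (n = 1.0 to n = 2.19) the reflected ray undergoes a half-wave phase shift.
Bottom surface (2.19 → 3.06): reflection off a higher-index medium gives a half-wave phase shift.
Net: no relative phase inversion (both shifts match).
For weak reflection here: 2 n t = (m + ½) λ.
λ = 2 n t / (m + ½). The fourth-longest wavelength is m = 3: λ = 2 × 2.19 × 582 / 3.50 = 728 nm.

728 nm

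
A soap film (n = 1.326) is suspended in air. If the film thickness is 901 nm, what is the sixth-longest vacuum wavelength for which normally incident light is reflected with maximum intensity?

Ray reflecting at the top interface goes from n = 1.0 toward n = 1.326: a half-wave phase shift.
Ray reflecting at the bottom interface goes from n = 1.326 toward n = 1.0: no phase shift.
Exactly one π shift → a net half-wave offset.
With one net inversion, constructive interference in reflection requires 2 n t = (m + ½) λ.
λ = 2 n t / (m + ½). The sixth-longest wavelength is m = 5: λ = 2 × 1.326 × 901 / 5.50 = 434 nm.

434 nm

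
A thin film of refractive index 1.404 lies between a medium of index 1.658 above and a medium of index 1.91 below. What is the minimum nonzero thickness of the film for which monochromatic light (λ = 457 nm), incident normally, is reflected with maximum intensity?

81.4 nm

Top surface (1.658 → 1.404): reflection off a lower-index medium gives no phase shift.
Bottom surface (1.404 → 1.91): reflection off a higher-index medium gives a half-wave phase shift.
Exactly one π shift → a net half-wave offset.
With one net inversion, constructive interference in reflection requires 2 n t = (m + ½) λ.
Minimum at m = 0: t = λ / (4 n) = 457 / (4 × 1.404) = 81.4 nm.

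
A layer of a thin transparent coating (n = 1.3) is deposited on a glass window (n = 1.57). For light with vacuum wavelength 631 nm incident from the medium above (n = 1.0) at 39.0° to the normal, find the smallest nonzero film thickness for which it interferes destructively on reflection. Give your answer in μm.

0.139 μm

At the upper boundary (n = 1.0 to n = 1.3) the reflected ray undergoes a half-wave phase shift.
Ray reflecting at the bottom interface goes from n = 1.3 toward n = 1.57: a half-wave phase shift.
Zero or two π shifts → no net half-wave offset.
So the condition for destructive reflection is 2 n t cos θ_r = (m + ½) λ.
Snell's law: 1.0 sin 39.0° = 1.3 sin θ_r → sin θ_r = 0.484, cos θ_r = 0.875.
Minimum at m = 0: t = λ / (4 n cos θ_r) = 631 / (4 × 1.3 × 0.875) = 139 nm.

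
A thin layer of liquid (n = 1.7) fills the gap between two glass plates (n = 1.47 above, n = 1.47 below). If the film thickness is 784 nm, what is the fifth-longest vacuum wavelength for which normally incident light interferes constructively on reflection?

592 nm

Top surface (1.47 → 1.7): reflection off a higher-index medium gives a half-wave phase shift.
Bottom surface (1.7 → 1.47): reflection off a lower-index medium gives no phase shift.
The two reflections differ by half a wavelength.
With one net inversion, constructive interference in reflection requires 2 n t = (m + ½) λ.
λ = 2 n t / (m + ½). The fifth-longest wavelength is m = 4: λ = 2 × 1.7 × 784 / 4.50 = 592 nm.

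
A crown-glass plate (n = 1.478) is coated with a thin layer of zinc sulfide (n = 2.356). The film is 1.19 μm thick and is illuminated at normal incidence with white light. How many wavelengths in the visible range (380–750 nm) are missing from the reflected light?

7

Ray reflecting at the top interface goes from n = 1.0 toward n = 2.356: a half-wave phase shift.
At the lower boundary (n = 2.356 to n = 1.478) the reflected ray undergoes no phase shift.
Net: one phase inversion between the two reflected rays.
So the condition for destructive reflection is 2 n t = m λ.
λ = 2 n t / m = 5607 / m nm.
m=7: 801 nm (IR); m=8: 701 nm (visible); m=9: 623 nm (visible); m=10: 561 nm (visible); m=11: 510 nm (visible); m=12: 467 nm (visible); m=13: 431 nm (visible); m=14: 401 nm (visible); m=15: 374 nm (UV).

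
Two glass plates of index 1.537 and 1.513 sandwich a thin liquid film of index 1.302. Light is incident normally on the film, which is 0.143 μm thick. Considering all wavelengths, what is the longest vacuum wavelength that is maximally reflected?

745 nm

Ray reflecting at the top interface goes from n = 1.537 toward n = 1.302: no phase shift.
Bottom surface (1.302 → 1.513): reflection off a higher-index medium gives a half-wave phase shift.
The two reflections differ by half a wavelength.
With one net inversion, constructive interference in reflection requires 2 n t = (m + ½) λ.
λ = 2 n t / (m + ½). The longest wavelength is m = 0: λ = 2 × 1.302 × 143 / 0.500 = 745 nm.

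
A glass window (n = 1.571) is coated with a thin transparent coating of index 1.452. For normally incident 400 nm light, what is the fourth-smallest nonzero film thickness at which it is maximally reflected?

Top surface (1.0 → 1.452): reflection off a higher-index medium gives a half-wave phase shift.
At the lower boundary (n = 1.452 to n = 1.571) the reflected ray undergoes a half-wave phase shift.
Net: no relative phase inversion (both shifts match).
With no net inversion, constructive interference in reflection requires 2 n t = m λ.
The fourth-smallest nonzero thickness corresponds to m = 4: t = m λ / (2 n) = 4.00 × 400 / (2 × 1.452) = 551 nm.

551 nm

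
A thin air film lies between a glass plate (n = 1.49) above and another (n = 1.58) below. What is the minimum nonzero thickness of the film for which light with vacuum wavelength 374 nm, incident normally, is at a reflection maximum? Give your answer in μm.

At the upper boundary (n = 1.49 to n = 1.0) the reflected ray undergoes no phase shift.
At the lower boundary (n = 1.0 to n = 1.58) the reflected ray undergoes a half-wave phase shift.
The two reflections differ by half a wavelength.
For bright reflection here: 2 n t = (m + ½) λ.
Minimum at m = 0: t = λ / (4 n) = 374 / (4 × 1.0) = 93.5 nm.

0.0935 μm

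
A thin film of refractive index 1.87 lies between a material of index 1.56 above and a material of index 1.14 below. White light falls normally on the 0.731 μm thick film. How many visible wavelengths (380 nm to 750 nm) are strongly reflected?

3

Top surface (1.56 → 1.87): reflection off a higher-index medium gives a half-wave phase shift.
At the lower boundary (n = 1.87 to n = 1.14) the reflected ray undergoes no phase shift.
The two reflections differ by half a wavelength.
With one net inversion, constructive interference in reflection requires 2 n t = (m + ½) λ.
λ = 2 n t / (m + ½) = 2734 / (m + ½) nm.
m=3: 781 nm (IR); m=4: 608 nm (visible); m=5: 497 nm (visible); m=6: 421 nm (visible); m=7: 365 nm (UV).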